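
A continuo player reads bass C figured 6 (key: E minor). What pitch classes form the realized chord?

C, E, A

The written figures 6 are shorthand for 6/3: the 3 is implied.
A third above C in this key is E.
A sixth above C in this key is A.
Together with the bass C, this spells A minor in first inversion.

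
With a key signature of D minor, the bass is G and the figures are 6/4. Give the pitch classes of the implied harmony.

A fourth above G in this key is C.
A sixth above G in this key is E.
Together with the bass G, this spells C major in second inversion.

G, C, E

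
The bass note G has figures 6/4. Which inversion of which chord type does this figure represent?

triad, second inversion

Intervals of 6/4 above the bass form a triad; the bass is the fifth, so this is second inversion.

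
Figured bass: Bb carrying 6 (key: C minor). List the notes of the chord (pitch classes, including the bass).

The written figures 6 are shorthand for 6/3: the 3 is implied.
A third above Bb in this key is D.
A sixth above Bb in this key is G.
Together with the bass Bb, this spells G minor in first inversion.

Bb, D, G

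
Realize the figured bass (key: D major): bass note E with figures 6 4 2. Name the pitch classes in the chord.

E, F#, A, C#

A second above E in this key is F#.
A fourth above E in this key is A.
A sixth above E in this key is C#.
Together with the bass E, this spells F# minor seventh in third inversion.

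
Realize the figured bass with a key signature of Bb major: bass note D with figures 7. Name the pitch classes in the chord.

The written figures 7 are shorthand for 7/5/3: the 5/3 are implied.
A third above D in this key is F.
A fifth above D in this key is A.
A seventh above D in this key is C.
Together with the bass D, this spells D minor seventh in root position.

D, F, A, C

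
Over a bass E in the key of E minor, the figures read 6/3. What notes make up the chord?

E, G, C

A third above E in this key is G.
A sixth above E in this key is C.
Together with the bass E, this spells C major in first inversion.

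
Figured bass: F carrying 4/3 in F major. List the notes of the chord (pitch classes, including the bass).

F, A, Bb, D

The written figures 4/3 are shorthand for 6/4/3: the 6 is implied.
A third above F in this key is A.
A fourth above F in this key is Bb.
A sixth above F in this key is D.
Together with the bass F, this spells Bb major seventh in second inversion.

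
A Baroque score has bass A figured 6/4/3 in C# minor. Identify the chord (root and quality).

The figures 6/4/3 indicate a seventh chord in second inversion.
In second inversion the root lies a fourth above the bass: a fourth above A in C# minor is D#.
The chord tones are A, C#, D#, F#, giving D# half-diminished seventh.

D# half-diminished seventh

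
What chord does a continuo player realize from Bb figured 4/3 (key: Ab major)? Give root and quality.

Eb dominant seventh

The figures 4/3 indicate a seventh chord in second inversion.
In second inversion the root lies a fourth above the bass: a fourth above Bb in Ab major is Eb.
The chord tones are Bb, Db, Eb, G, giving Eb dominant seventh.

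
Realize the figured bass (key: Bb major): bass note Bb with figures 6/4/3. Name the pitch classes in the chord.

A third above Bb in this key is D.
A fourth above Bb in this key is Eb.
A sixth above Bb in this key is G.
Together with the bass Bb, this spells Eb major seventh in second inversion.

Bb, D, Eb, G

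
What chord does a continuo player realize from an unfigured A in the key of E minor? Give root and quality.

An unfigured bass indicates a triad in root position.
In root position the bass is the root, so the root is A.
The chord tones are A, C, E, giving A minor.

A minor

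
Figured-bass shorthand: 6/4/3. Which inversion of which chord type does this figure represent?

seventh chord, second inversion

Intervals of 6/4/3 above the bass form a seventh chord; the bass is the fifth, so this is second inversion.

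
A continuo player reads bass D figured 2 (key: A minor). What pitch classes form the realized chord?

D, E, G, B

The written figures 2 are shorthand for 6/4/2: the 6/4 are implied.
A second above D in this key is E.
A fourth above D in this key is G.
A sixth above D in this key is B.
Together with the bass D, this spells E minor seventh in third inversion.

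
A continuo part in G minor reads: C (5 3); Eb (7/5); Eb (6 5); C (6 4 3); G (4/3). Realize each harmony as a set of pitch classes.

C, Eb, G | Eb, G, Bb, D | Eb, G, Bb, C | C, Eb, F, A | G, Bb, C, Eb

C (5/3): C, Eb, G.
Eb (7/5/3): Eb, G, Bb, D.
Eb (6/5/3): Eb, G, Bb, C.
C (6/4/3): C, Eb, F, A.
G (6/4/3): G, Bb, C, Eb.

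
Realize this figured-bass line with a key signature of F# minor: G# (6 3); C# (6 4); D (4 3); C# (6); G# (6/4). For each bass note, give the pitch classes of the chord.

G#, B, E | C#, F#, A | D, F#, G#, B | C#, E, A | G#, C#, E

G# (6/3): G#, B, E.
C# (6/4): C#, F#, A.
D (6/4/3): D, F#, G#, B.
C# (6/3): C#, E, A.
G# (6/4): G#, C#, E.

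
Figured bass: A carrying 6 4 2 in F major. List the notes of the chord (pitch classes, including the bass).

A second above A in this key is Bb.
A fourth above A in this key is D.
A sixth above A in this key is F.
Together with the bass A, this spells Bb major seventh in third inversion.

A, Bb, D, F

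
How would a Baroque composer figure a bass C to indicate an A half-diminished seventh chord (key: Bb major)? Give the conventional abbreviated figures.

6/5

C is the third of A half-diminished seventh, so the chord is in first inversion.
A seventh chord in first inversion is figured 6/5/3, conventionally abbreviated 6/5.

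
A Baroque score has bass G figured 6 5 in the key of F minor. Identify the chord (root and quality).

Eb dominant seventh

The figures 6 5 indicate a seventh chord in first inversion.
In first inversion the root lies a sixth above the bass: a sixth above G in F minor is Eb.
The chord tones are G, Bb, Db, Eb, giving Eb dominant seventh.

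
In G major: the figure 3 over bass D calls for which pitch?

Counting 2 letter steps above D lands on F; in G major, that letter is F#.

F#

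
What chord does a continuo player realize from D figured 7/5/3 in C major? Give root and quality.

D minor seventh

The figures 7/5/3 indicate a seventh chord in root position.
In root position the bass is the root, so the root is D.
The chord tones are D, F, A, C, giving D minor seventh.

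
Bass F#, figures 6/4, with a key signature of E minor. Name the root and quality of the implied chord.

B minor

The figures 6/4 indicate a triad in second inversion.
In second inversion the root lies a fourth above the bass: a fourth above F# in E minor is B.
The chord tones are F#, B, D, giving B minor.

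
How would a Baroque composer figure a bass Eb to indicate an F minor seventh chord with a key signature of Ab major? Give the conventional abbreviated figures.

Eb is the seventh of F minor seventh, so the chord is in third inversion.
A seventh chord in third inversion is figured 6/4/2, conventionally abbreviated 4/2.

4/2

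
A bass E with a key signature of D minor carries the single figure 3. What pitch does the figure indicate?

Counting 2 letter steps above E lands on G; in D minor, that letter is G.

G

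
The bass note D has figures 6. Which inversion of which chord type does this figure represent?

triad, first inversion

6 is shorthand for 6/3.
Intervals of 6/3 above the bass form a triad; the bass is the third, so this is first inversion.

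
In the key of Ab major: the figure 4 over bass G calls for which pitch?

C

Counting 3 letter steps above G lands on C; in Ab major, that letter is C.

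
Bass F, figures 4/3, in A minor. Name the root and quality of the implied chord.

The figures 4/3 indicate a seventh chord in second inversion.
In second inversion the root lies a fourth above the bass: a fourth above F in A minor is B.
The chord tones are F, A, B, D, giving B half-diminished seventh.

B half-diminished seventh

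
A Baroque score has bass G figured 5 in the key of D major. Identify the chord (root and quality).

G major

The figures 5 indicate a triad in root position.
In root position the bass is the root, so the root is G.
The chord tones are G, B, D, giving G major.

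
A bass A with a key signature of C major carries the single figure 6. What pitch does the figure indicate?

Counting 5 letter steps above A lands on F; in C major, that letter is F.

F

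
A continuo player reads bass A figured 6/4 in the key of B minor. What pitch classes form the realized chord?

A, D, F#

A fourth above A in this key is D.
A sixth above A in this key is F#.
Together with the bass A, this spells D major in second inversion.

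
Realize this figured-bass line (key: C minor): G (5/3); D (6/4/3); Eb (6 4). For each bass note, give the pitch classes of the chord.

G, Bb, D | D, F, G, Bb | Eb, Ab, C

G (5/3): G, Bb, D.
D (6/4/3): D, F, G, Bb.
Eb (6/4): Eb, Ab, C.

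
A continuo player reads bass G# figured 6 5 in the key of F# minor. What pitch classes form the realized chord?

The written figures 6 5 are shorthand for 6/5/3: the 3 is implied.
A third above G# in this key is B.
A fifth above G# in this key is D.
A sixth above G# in this key is E.
Together with the bass G#, this spells E dominant seventh in first inversion.

G#, B, D, E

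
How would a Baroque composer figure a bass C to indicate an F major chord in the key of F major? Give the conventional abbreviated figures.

6/4

C is the fifth of F major, so the chord is in second inversion.
A triad in second inversion is figured 6/4, conventionally abbreviated 6/4.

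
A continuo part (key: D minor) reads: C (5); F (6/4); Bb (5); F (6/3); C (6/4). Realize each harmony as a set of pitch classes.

C, E, G | F, Bb, D | Bb, D, F | F, A, D | C, F, A

C (5/3): C, E, G.
F (6/4): F, Bb, D.
Bb (5/3): Bb, D, F.
F (6/3): F, A, D.
C (6/4): C, F, A.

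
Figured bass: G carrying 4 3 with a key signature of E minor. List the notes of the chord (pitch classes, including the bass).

G, B, C, E

The written figures 4 3 are shorthand for 6/4/3: the 6 is implied.
A third above G in this key is B.
A fourth above G in this key is C.
A sixth above G in this key is E.
Together with the bass G, this spells C major seventh in second inversion.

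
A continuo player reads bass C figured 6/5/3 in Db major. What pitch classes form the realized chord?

A third above C in this key is Eb.
A fifth above C in this key is Gb.
A sixth above C in this key is Ab.
Together with the bass C, this spells Ab dominant seventh in first inversion.

C, Eb, Gb, Ab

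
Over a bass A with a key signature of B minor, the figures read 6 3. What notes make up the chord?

A, C#, F#

A third above A in this key is C#.
A sixth above A in this key is F#.
Together with the bass A, this spells F# minor in first inversion.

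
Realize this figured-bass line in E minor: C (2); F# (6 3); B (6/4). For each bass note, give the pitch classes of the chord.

C, D, F#, A | F#, A, D | B, E, G

C (6/4/2): C, D, F#, A.
F# (6/3): F#, A, D.
B (6/4): B, E, G.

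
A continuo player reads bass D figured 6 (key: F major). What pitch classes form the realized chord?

The written figures 6 are shorthand for 6/3: the 3 is implied.
A third above D in this key is F.
A sixth above D in this key is Bb.
Together with the bass D, this spells Bb major in first inversion.

D, F, Bb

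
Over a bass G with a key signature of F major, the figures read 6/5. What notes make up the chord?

G, Bb, D, E

The written figures 6/5 are shorthand for 6/5/3: the 3 is implied.
A third above G in this key is Bb.
A fifth above G in this key is D.
A sixth above G in this key is E.
Together with the bass G, this spells E half-diminished seventh in first inversion.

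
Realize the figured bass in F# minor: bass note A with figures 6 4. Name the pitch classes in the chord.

A, D, F#

A fourth above A in this key is D.
A sixth above A in this key is F#.
Together with the bass A, this spells D major in second inversion.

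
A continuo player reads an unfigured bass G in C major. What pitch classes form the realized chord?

An unfigured bass implies 5/3.
A third above G in this key is B.
A fifth above G in this key is D.
Together with the bass G, this spells G major in root position.

G, B, D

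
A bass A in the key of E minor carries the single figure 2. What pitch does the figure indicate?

B

Counting 1 letter step above A lands on B; in E minor, that letter is B.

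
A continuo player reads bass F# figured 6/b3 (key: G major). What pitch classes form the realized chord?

F#, Ab, D

A third above F# in this key is A, lowered to Ab by the flat.
A sixth above F# in this key is D.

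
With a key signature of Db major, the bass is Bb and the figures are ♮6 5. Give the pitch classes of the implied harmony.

The written figures ♮6 5 are shorthand for 6/5/3: the 3 is implied.
A third above Bb in this key is Db.
A fifth above Bb in this key is F.
A sixth above Bb in this key is Gb, made natural (G) by the ♮ figure.
Together with the bass Bb, this spells G half-diminished seventh in first inversion.

Bb, Db, F, G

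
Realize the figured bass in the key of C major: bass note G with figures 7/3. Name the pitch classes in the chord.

The written figures 7/3 are shorthand for 7/5/3: the 5 is implied.
A third above G in this key is B.
A fifth above G in this key is D.
A seventh above G in this key is F.
Together with the bass G, this spells G dominant seventh in root position.

G, B, D, F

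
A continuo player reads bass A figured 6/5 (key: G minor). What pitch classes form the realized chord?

A, C, Eb, F

The written figures 6/5 are shorthand for 6/5/3: the 3 is implied.
A third above A in this key is C.
A fifth above A in this key is Eb.
A sixth above A in this key is F.
Together with the bass A, this spells F dominant seventh in first inversion.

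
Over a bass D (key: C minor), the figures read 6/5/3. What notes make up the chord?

A third above D in this key is F.
A fifth above D in this key is Ab.
A sixth above D in this key is Bb.
Together with the bass D, this spells Bb dominant seventh in first inversion.

D, F, Ab, Bb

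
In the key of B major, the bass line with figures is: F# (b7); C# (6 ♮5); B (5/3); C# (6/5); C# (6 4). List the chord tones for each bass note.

F# (b7/5/3): F#, A#, C#, Eb.
C# (6/♮5/3): C#, E, G, A#.
B (5/3): B, D#, F#.
C# (6/5/3): C#, E, G#, A#.
C# (6/4): C#, F#, A#.

F#, A#, C#, Eb | C#, E, G, A# | B, D#, F# | C#, E, G#, A# | C#, F#, A#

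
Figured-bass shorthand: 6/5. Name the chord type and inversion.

6/5 is shorthand for 6/5/3.
Intervals of 6/5/3 above the bass form a seventh chord; the bass is the third, so this is first inversion.

seventh chord, first inversion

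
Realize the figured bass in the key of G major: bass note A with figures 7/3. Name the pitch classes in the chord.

A, C, E, G

The written figures 7/3 are shorthand for 7/5/3: the 5 is implied.
A third above A in this key is C.
A fifth above A in this key is E.
A seventh above A in this key is G.
Together with the bass A, this spells A minor seventh in root position.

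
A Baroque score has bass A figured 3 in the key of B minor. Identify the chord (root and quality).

A major

The figures 3 indicate a triad in root position.
In root position the bass is the root, so the root is A.
The chord tones are A, C#, E, giving A major.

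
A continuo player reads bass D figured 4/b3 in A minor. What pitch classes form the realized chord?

The written figures 4/b3 are shorthand for 6/4/3: the 6 is implied.
A third above D in this key is F, lowered to Fb by the flat.
A fourth above D in this key is G.
A sixth above D in this key is B.

D, Fb, G, B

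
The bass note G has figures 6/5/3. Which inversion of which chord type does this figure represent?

seventh chord, first inversion

Intervals of 6/5/3 above the bass form a seventh chord; the bass is the third, so this is first inversion.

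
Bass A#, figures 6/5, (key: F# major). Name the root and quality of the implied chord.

The figures 6/5 indicate a seventh chord in first inversion.
In first inversion the root lies a sixth above the bass: a sixth above A# in F# major is F#.
The chord tones are A#, C#, E#, F#, giving F# major seventh.

F# major seventh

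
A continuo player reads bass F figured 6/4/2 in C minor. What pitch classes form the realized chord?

A second above F in this key is G.
A fourth above F in this key is Bb.
A sixth above F in this key is D.
Together with the bass F, this spells G minor seventh in third inversion.

F, G, Bb, D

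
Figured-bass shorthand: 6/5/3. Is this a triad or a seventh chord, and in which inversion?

Intervals of 6/5/3 above the bass form a seventh chord; the bass is the third, so this is first inversion.

seventh chord, first inversion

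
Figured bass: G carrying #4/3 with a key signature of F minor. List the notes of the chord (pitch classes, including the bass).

The written figures #4/3 are shorthand for 6/4/3: the 6 is implied.
A third above G in this key is Bb.
A fourth above G in this key is C, raised to C# by the sharp.
A sixth above G in this key is Eb.

G, Bb, C#, Eb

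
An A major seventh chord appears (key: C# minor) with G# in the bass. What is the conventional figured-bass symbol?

4/2

G# is the seventh of A major seventh, so the chord is in third inversion.
A seventh chord in third inversion is figured 6/4/2, conventionally abbreviated 4/2.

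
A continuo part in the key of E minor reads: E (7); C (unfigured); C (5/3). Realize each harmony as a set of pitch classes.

E (7/5/3): E, G, B, D.
C (5/3): C, E, G.
C (5/3): C, E, G.

E, G, B, D | C, E, G | C, E, G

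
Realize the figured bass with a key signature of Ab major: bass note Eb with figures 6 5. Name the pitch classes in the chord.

The written figures 6 5 are shorthand for 6/5/3: the 3 is implied.
A third above Eb in this key is G.
A fifth above Eb in this key is Bb.
A sixth above Eb in this key is C.
Together with the bass Eb, this spells C minor seventh in first inversion.

Eb, G, Bb, C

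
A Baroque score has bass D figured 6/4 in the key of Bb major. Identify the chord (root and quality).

The figures 6/4 indicate a triad in second inversion.
In second inversion the root lies a fourth above the bass: a fourth above D in Bb major is G.
The chord tones are D, G, Bb, giving G minor.

G minor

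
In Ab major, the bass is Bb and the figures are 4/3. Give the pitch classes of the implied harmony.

Bb, Db, Eb, G

The written figures 4/3 are shorthand for 6/4/3: the 6 is implied.
A third above Bb in this key is Db.
A fourth above Bb in this key is Eb.
A sixth above Bb in this key is G.
Together with the bass Bb, this spells Eb dominant seventh in second inversion.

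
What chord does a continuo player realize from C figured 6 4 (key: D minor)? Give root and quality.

The figures 6 4 indicate a triad in second inversion.
In second inversion the root lies a fourth above the bass: a fourth above C in D minor is F.
The chord tones are C, F, A, giving F major.

F major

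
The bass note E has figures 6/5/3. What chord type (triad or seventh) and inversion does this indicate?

seventh chord, first inversion

Intervals of 6/5/3 above the bass form a seventh chord; the bass is the third, so this is first inversion.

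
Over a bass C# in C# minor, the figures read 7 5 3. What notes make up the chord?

C#, E, G#, B

A third above C# in this key is E.
A fifth above C# in this key is G#.
A seventh above C# in this key is B.
Together with the bass C#, this spells C# minor seventh in root position.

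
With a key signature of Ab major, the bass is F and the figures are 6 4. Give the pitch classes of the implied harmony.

A fourth above F in this key is Bb.
A sixth above F in this key is Db.
Together with the bass F, this spells Bb minor in second inversion.

F, Bb, Db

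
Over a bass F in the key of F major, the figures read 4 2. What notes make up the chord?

The written figures 4 2 are shorthand for 6/4/2: the 6 is implied.
A second above F in this key is G.
A fourth above F in this key is Bb.
A sixth above F in this key is D.
Together with the bass F, this spells G minor seventh in third inversion.

F, G, Bb, D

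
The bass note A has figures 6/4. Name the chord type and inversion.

Intervals of 6/4 above the bass form a triad; the bass is the fifth, so this is second inversion.

triad, second inversion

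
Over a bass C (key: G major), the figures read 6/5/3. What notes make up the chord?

C, E, G, A

A third above C in this key is E.
A fifth above C in this key is G.
A sixth above C in this key is A.
Together with the bass C, this spells A minor seventh in first inversion.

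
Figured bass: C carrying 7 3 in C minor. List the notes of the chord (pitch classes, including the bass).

The written figures 7 3 are shorthand for 7/5/3: the 5 is implied.
A third above C in this key is Eb.
A fifth above C in this key is G.
A seventh above C in this key is Bb.
Together with the bass C, this spells C minor seventh in root position.

C, Eb, G, Bb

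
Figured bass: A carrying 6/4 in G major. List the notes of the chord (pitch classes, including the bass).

A fourth above A in this key is D.
A sixth above A in this key is F#.
Together with the bass A, this spells D major in second inversion.

A, D, F#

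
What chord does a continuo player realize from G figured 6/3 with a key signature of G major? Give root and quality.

The figures 6/3 indicate a triad in first inversion.
In first inversion the root lies a sixth above the bass: a sixth above G in G major is E.
The chord tones are G, B, E, giving E minor.

E minor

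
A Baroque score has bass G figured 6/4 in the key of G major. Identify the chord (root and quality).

The figures 6/4 indicate a triad in second inversion.
In second inversion the root lies a fourth above the bass: a fourth above G in G major is C.
The chord tones are G, C, E, giving C major.

C major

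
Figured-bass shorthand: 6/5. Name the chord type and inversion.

seventh chord, first inversion

6/5 is shorthand for 6/5/3.
Intervals of 6/5/3 above the bass form a seventh chord; the bass is the third, so this is first inversion.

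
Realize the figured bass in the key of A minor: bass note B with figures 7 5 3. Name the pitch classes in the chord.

A third above B in this key is D.
A fifth above B in this key is F.
A seventh above B in this key is A.
Together with the bass B, this spells B half-diminished seventh in root position.

B, D, F, A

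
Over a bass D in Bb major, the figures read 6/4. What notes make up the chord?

D, G, Bb

A fourth above D in this key is G.
A sixth above D in this key is Bb.
Together with the bass D, this spells G minor in second inversion.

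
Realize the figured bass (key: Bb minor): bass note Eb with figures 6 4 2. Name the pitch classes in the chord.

A second above Eb in this key is F.
A fourth above Eb in this key is Ab.
A sixth above Eb in this key is C.
Together with the bass Eb, this spells F minor seventh in third inversion.

Eb, F, Ab, C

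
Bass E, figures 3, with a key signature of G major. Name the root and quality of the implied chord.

E minor

The figures 3 indicate a triad in root position.
In root position the bass is the root, so the root is E.
The chord tones are E, G, B, giving E minor.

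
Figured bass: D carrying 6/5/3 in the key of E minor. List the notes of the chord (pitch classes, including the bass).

A third above D in this key is F#.
A fifth above D in this key is A.
A sixth above D in this key is B.
Together with the bass D, this spells B minor seventh in first inversion.

D, F#, A, B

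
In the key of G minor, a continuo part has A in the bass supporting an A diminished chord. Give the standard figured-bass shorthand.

A is the root of A diminished, so the chord is in root position.
A triad in root position is figured 5/3, conventionally abbreviated (no figures — root-position triad).

no figures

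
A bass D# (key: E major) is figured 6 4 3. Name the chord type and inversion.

Intervals of 6/4/3 above the bass form a seventh chord; the bass is the fifth, so this is second inversion.

seventh chord, second inversion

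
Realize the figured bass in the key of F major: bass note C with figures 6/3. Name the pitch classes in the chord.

C, E, A

A third above C in this key is E.
A sixth above C in this key is A.
Together with the bass C, this spells A minor in first inversion.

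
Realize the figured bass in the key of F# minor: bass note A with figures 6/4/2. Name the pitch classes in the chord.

A second above A in this key is B.
A fourth above A in this key is D.
A sixth above A in this key is F#.
Together with the bass A, this spells B minor seventh in third inversion.

A, B, D, F#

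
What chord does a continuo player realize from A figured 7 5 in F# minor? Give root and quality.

A major seventh

The figures 7 5 indicate a seventh chord in root position.
In root position the bass is the root, so the root is A.
The chord tones are A, C#, E, G#, giving A major seventh.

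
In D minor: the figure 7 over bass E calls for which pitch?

D

Counting 6 letter steps above E lands on D; in D minor, that letter is D.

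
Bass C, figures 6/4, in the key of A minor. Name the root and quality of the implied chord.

The figures 6/4 indicate a triad in second inversion.
In second inversion the root lies a fourth above the bass: a fourth above C in A minor is F.
The chord tones are C, F, A, giving F major.

F major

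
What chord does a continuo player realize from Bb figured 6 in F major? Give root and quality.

The figures 6 indicate a triad in first inversion.
In first inversion the root lies a sixth above the bass: a sixth above Bb in F major is G.
The chord tones are Bb, D, G, giving G minor.

G minor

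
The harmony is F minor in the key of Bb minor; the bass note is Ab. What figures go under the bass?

6

Ab is the third of F minor, so the chord is in first inversion.
A triad in first inversion is figured 6/3, conventionally abbreviated 6.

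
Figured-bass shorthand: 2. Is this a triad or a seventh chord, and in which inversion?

seventh chord, third inversion

2 is shorthand for 6/4/2.
Intervals of 6/4/2 above the bass form a seventh chord; the bass is the seventh, so this is third inversion.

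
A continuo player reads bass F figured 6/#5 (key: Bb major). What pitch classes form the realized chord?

The written figures 6/#5 are shorthand for 6/5/3: the 3 is implied.
A third above F in this key is A.
A fifth above F in this key is C, raised to C# by the sharp.
A sixth above F in this key is D.
Together with the bass F, this spells D minor-major seventh in first inversion.

F, A, C#, D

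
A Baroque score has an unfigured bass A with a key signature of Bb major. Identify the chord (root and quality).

A diminished

An unfigured bass indicates a triad in root position.
In root position the bass is the root, so the root is A.
The chord tones are A, C, Eb, giving A diminished.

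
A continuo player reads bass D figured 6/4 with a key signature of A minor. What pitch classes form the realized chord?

D, G, B

A fourth above D in this key is G.
A sixth above D in this key is B.
Together with the bass D, this spells G major in second inversion.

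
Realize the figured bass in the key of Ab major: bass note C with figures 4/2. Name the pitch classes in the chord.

C, Db, F, Ab

The written figures 4/2 are shorthand for 6/4/2: the 6 is implied.
A second above C in this key is Db.
A fourth above C in this key is F.
A sixth above C in this key is Ab.
Together with the bass C, this spells Db major seventh in third inversion.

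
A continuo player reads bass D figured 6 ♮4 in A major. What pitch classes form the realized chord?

D, G, B

A fourth above D in this key is G#, made natural (G) by the ♮ figure.
A sixth above D in this key is B.
Together with the bass D, this spells G major in second inversion.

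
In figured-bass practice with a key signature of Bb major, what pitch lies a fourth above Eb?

Counting 3 letter steps above Eb lands on A; in Bb major, that letter is A.

A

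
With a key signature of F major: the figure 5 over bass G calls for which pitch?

D

Counting 4 letter steps above G lands on D; in F major, that letter is D.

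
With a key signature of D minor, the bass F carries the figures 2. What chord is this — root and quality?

G minor seventh

The figures 2 indicate a seventh chord in third inversion.
In third inversion the root lies a second above the bass: a second above F in D minor is G.
The chord tones are F, G, Bb, D, giving G minor seventh.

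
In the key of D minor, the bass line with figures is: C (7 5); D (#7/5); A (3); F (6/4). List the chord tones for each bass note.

C, E, G, Bb | D, F, A, C# | A, C, E | F, Bb, D

C (7/5/3): C, E, G, Bb.
D (#7/5/3): D, F, A, C#.
A (5/3): A, C, E.
F (6/4): F, Bb, D.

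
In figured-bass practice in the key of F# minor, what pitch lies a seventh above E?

D

Counting 6 letter steps above E lands on D; in F# minor, that letter is D.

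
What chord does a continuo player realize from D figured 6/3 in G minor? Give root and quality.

Bb major

The figures 6/3 indicate a triad in first inversion.
In first inversion the root lies a sixth above the bass: a sixth above D in G minor is Bb.
The chord tones are D, F, Bb, giving Bb major.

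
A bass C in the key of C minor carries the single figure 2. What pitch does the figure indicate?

D

Counting 1 letter step above C lands on D; in C minor, that letter is D.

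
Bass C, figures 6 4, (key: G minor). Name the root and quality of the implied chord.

The figures 6 4 indicate a triad in second inversion.
In second inversion the root lies a fourth above the bass: a fourth above C in G minor is F.
The chord tones are C, F, A, giving F major.

F major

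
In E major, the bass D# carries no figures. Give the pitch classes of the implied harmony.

D#, F#, A

An unfigured bass implies 5/3.
A third above D# in this key is F#.
A fifth above D# in this key is A.
Together with the bass D#, this spells D# diminished in root position.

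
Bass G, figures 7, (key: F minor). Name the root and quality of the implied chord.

The figures 7 indicate a seventh chord in root position.
In root position the bass is the root, so the root is G.
The chord tones are G, Bb, Db, F, giving G half-diminished seventh.

G half-diminished seventh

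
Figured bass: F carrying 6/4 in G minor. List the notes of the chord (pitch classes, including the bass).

F, Bb, D

A fourth above F in this key is Bb.
A sixth above F in this key is D.
Together with the bass F, this spells Bb major in second inversion.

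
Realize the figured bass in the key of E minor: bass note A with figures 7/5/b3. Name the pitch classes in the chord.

A, Cb, E, G

A third above A in this key is C, lowered to Cb by the flat.
A fifth above A in this key is E.
A seventh above A in this key is G.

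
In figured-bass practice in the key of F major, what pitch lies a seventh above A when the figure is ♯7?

G#

Counting 6 letter steps above A lands on G; in F major, that letter is G.
The #7 figure raises it a semitone, giving G#.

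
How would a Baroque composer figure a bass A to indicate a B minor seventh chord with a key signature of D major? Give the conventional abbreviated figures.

4/2

A is the seventh of B minor seventh, so the chord is in third inversion.
A seventh chord in third inversion is figured 6/4/2, conventionally abbreviated 4/2.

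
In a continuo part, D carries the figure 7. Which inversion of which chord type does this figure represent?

7 is shorthand for 7/5/3.
Intervals of 7/5/3 above the bass form a seventh chord; the bass is the root, so this is root position.

seventh chord, root position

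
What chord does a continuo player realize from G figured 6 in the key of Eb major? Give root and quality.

Eb major

The figures 6 indicate a triad in first inversion.
In first inversion the root lies a sixth above the bass: a sixth above G in Eb major is Eb.
The chord tones are G, Bb, Eb, giving Eb major.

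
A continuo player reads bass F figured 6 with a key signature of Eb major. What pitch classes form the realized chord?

F, Ab, D

The written figures 6 are shorthand for 6/3: the 3 is implied.
A third above F in this key is Ab.
A sixth above F in this key is D.
Together with the bass F, this spells D diminished in first inversion.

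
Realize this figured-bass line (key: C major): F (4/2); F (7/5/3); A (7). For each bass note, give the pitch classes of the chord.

F (6/4/2): F, G, B, D.
F (7/5/3): F, A, C, E.
A (7/5/3): A, C, E, G.

F, G, B, D | F, A, C, E | A, C, E, G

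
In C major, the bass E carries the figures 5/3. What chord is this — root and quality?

E minor

The figures 5/3 indicate a triad in root position.
In root position the bass is the root, so the root is E.
The chord tones are E, G, B, giving E minor.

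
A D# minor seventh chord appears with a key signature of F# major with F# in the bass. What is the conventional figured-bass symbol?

6/5

F# is the third of D# minor seventh, so the chord is in first inversion.
A seventh chord in first inversion is figured 6/5/3, conventionally abbreviated 6/5.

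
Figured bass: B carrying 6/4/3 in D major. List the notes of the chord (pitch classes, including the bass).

A third above B in this key is D.
A fourth above B in this key is E.
A sixth above B in this key is G.
Together with the bass B, this spells E minor seventh in second inversion.

B, D, E, G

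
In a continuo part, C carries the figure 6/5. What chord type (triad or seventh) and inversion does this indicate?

6/5 is shorthand for 6/5/3.
Intervals of 6/5/3 above the bass form a seventh chord; the bass is the third, so this is first inversion.

seventh chord, first inversion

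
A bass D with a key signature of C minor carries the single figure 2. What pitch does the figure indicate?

Counting 1 letter step above D lands on E; in C minor, that letter is Eb.

Eb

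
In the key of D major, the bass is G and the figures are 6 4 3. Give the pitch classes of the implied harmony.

A third above G in this key is B.
A fourth above G in this key is C#.
A sixth above G in this key is E.
Together with the bass G, this spells C# half-diminished seventh in second inversion.

G, B, C#, E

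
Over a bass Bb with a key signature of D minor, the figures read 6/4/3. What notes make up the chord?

Bb, D, E, G

A third above Bb in this key is D.
A fourth above Bb in this key is E.
A sixth above Bb in this key is G.
Together with the bass Bb, this spells E half-diminished seventh in second inversion.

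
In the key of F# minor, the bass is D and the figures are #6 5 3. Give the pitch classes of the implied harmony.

D, F#, A, B#

A third above D in this key is F#.
A fifth above D in this key is A.
A sixth above D in this key is B, raised to B# by the sharp.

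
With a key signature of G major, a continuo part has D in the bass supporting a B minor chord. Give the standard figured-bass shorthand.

D is the third of B minor, so the chord is in first inversion.
A triad in first inversion is figured 6/3, conventionally abbreviated 6.

6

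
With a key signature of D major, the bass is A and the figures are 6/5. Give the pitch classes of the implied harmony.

The written figures 6/5 are shorthand for 6/5/3: the 3 is implied.
A third above A in this key is C#.
A fifth above A in this key is E.
A sixth above A in this key is F#.
Together with the bass A, this spells F# minor seventh in first inversion.

A, C#, E, F#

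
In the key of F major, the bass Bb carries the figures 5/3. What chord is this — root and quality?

Bb major

The figures 5/3 indicate a triad in root position.
In root position the bass is the root, so the root is Bb.
The chord tones are Bb, D, F, giving Bb major.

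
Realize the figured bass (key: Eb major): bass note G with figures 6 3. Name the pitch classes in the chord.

A third above G in this key is Bb.
A sixth above G in this key is Eb.
Together with the bass G, this spells Eb major in first inversion.

G, Bb, Eb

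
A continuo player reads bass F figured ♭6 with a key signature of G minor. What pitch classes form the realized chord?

F, A, Db

The written figures ♭6 are shorthand for 6/3: the 3 is implied.
A third above F in this key is A.
A sixth above F in this key is D, lowered to Db by the flat.
Together with the bass F, this spells Db augmented in first inversion.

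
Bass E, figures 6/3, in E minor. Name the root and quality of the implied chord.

C major

The figures 6/3 indicate a triad in first inversion.
In first inversion the root lies a sixth above the bass: a sixth above E in E minor is C.
The chord tones are E, G, C, giving C major.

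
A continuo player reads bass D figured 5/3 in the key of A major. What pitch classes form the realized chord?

A third above D in this key is F#.
A fifth above D in this key is A.
Together with the bass D, this spells D major in root position.

D, F#, A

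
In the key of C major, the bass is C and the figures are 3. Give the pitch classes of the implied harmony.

The written figures 3 are shorthand for 5/3: the 5 is implied.
A third above C in this key is E.
A fifth above C in this key is G.
Together with the bass C, this spells C major in root position.

C, E, G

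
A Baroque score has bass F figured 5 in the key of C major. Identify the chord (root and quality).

The figures 5 indicate a triad in root position.
In root position the bass is the root, so the root is F.
The chord tones are F, A, C, giving F major.

F major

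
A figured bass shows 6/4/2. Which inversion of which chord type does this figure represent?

Intervals of 6/4/2 above the bass form a seventh chord; the bass is the seventh, so this is third inversion.

seventh chord, third inversion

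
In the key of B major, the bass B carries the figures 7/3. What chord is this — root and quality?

The figures 7/3 indicate a seventh chord in root position.
In root position the bass is the root, so the root is B.
The chord tones are B, D#, F#, A#, giving B major seventh.

B major seventh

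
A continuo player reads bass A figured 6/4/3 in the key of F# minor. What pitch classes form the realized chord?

A, C#, D, F#

A third above A in this key is C#.
A fourth above A in this key is D.
A sixth above A in this key is F#.
Together with the bass A, this spells D major seventh in second inversion.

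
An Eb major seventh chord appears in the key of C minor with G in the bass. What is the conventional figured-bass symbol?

G is the third of Eb major seventh, so the chord is in first inversion.
A seventh chord in first inversion is figured 6/5/3, conventionally abbreviated 6/5.

6/5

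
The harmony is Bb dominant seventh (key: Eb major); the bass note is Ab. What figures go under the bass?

Ab is the seventh of Bb dominant seventh, so the chord is in third inversion.
A seventh chord in third inversion is figured 6/4/2, conventionally abbreviated 4/2.

4/2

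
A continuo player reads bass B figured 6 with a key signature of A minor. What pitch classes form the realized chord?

B, D, G

The written figures 6 are shorthand for 6/3: the 3 is implied.
A third above B in this key is D.
A sixth above B in this key is G.
Together with the bass B, this spells G major in first inversion.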